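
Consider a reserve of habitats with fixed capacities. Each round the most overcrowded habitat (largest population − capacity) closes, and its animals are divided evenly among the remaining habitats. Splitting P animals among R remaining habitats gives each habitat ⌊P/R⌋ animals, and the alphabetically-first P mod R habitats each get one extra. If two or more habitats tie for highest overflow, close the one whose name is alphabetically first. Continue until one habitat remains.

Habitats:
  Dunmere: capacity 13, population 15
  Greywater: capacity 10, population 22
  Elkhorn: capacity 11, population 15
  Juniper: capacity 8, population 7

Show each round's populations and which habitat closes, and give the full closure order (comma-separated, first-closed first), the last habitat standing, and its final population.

Closure order: Greywater, Elkhorn, Dunmere
Last habitat: Juniper with 59 animals

Round 1: Dunmere=15 Elkhorn=15 Greywater=22 Juniper=7 → close Greywater (overflow 12)
  22÷3 = 7 each, +1 to first 1
Round 2: Dunmere=23 Elkhorn=22 Juniper=14 → close Elkhorn (overflow 11)
  22÷2 = 11 each, +1 to first 0
Round 3: Dunmere=34 Juniper=25 → close Dunmere (overflow 21)
  34÷1 = 34 each, +1 to first 0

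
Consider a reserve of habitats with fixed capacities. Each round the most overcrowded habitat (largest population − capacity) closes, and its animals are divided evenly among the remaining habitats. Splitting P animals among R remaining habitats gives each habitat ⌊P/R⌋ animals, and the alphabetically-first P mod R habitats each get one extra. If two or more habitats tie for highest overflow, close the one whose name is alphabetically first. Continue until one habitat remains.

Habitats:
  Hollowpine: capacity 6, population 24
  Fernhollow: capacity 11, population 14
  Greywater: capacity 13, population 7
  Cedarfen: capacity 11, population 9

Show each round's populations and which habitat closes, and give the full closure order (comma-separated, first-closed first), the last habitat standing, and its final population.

Closure order: Hollowpine, Fernhollow, Cedarfen
Last habitat: Greywater with 54 animals

Round 1: Cedarfen=9 Fernhollow=14 Greywater=7 Hollowpine=24 → close Hollowpine (overflow 18)
  24÷3 = 8 each, +1 to first 0
Round 2: Cedarfen=17 Fernhollow=22 Greywater=15 → close Fernhollow (overflow 11)
  22÷2 = 11 each, +1 to first 0
Round 3: Cedarfen=28 Greywater=26 → close Cedarfen (overflow 17)
  28÷1 = 28 each, +1 to first 0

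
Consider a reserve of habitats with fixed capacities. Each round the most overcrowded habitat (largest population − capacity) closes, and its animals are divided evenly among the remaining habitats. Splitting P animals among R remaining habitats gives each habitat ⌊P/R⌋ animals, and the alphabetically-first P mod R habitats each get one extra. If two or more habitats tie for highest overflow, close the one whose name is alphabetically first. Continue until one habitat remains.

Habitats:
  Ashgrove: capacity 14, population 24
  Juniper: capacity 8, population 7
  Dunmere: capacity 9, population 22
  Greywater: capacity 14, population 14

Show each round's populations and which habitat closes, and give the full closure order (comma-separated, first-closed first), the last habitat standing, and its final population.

Round 1: Ashgrove=24 Dunmere=22 Greywater=14 Juniper=7 → close Dunmere (overflow 13)
  22÷3 = 7 each, +1 to first 1
Round 2: Ashgrove=32 Greywater=21 Juniper=14 → close Ashgrove (overflow 18)
  32÷2 = 16 each, +1 to first 0
Round 3: Greywater=37 Juniper=30 → close Greywater (overflow 23)
  37÷1 = 37 each, +1 to first 0

Closure order: Dunmere, Ashgrove, Greywater
Last habitat: Juniper with 67 animals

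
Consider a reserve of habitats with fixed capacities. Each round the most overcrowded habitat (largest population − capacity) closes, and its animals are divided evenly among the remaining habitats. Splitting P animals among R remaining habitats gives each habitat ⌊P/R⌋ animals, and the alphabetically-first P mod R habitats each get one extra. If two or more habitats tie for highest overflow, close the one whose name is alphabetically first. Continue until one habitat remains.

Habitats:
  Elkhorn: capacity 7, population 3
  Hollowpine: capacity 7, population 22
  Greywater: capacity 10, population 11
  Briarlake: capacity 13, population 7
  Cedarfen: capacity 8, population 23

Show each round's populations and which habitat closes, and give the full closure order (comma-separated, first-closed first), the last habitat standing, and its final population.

Closure order: Cedarfen, Hollowpine, Greywater, Elkhorn
Last habitat: Briarlake with 66 animals

Round 1: Briarlake=7 Cedarfen=23 Elkhorn=3 Greywater=11 Hollowpine=22 → close Cedarfen (overflow 15)
  23÷4 = 5 each, +1 to first 3
Round 2: Briarlake=13 Elkhorn=9 Greywater=17 Hollowpine=27 → close Hollowpine (overflow 20)
  27÷3 = 9 each, +1 to first 0
Round 3: Briarlake=22 Elkhorn=18 Greywater=26 → close Greywater (overflow 16)
  26÷2 = 13 each, +1 to first 0
Round 4: Briarlake=35 Elkhorn=31 → close Elkhorn (overflow 24)
  31÷1 = 31 each, +1 to first 0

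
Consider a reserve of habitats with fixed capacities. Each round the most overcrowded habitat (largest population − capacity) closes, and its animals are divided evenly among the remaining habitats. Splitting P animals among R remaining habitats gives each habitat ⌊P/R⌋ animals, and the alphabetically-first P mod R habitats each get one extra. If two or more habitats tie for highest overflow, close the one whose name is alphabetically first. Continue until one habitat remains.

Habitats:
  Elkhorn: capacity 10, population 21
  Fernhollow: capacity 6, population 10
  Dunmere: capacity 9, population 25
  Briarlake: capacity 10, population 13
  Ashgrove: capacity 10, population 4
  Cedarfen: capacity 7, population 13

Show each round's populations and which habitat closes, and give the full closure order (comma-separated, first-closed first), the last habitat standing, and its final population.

Closure order: Dunmere, Elkhorn, Cedarfen, Briarlake, Fernhollow
Last habitat: Ashgrove with 86 animals

Round 1: Ashgrove=4 Briarlake=13 Cedarfen=13 Dunmere=25 Elkhorn=21 Fernhollow=10 → close Dunmere (overflow 16)
  25÷5 = 5 each, +1 to first 0
Round 2: Ashgrove=9 Briarlake=18 Cedarfen=18 Elkhorn=26 Fernhollow=15 → close Elkhorn (overflow 16)
  26÷4 = 6 each, +1 to first 2
Round 3: Ashgrove=16 Briarlake=25 Cedarfen=24 Fernhollow=21 → close Cedarfen (overflow 17)
  24÷3 = 8 each, +1 to first 0
Round 4: Ashgrove=24 Briarlake=33 Fernhollow=29 → close Briarlake (overflow 23)
  33÷2 = 16 each, +1 to first 1
Round 5: Ashgrove=41 Fernhollow=45 → close Fernhollow (overflow 39)
  45÷1 = 45 each, +1 to first 0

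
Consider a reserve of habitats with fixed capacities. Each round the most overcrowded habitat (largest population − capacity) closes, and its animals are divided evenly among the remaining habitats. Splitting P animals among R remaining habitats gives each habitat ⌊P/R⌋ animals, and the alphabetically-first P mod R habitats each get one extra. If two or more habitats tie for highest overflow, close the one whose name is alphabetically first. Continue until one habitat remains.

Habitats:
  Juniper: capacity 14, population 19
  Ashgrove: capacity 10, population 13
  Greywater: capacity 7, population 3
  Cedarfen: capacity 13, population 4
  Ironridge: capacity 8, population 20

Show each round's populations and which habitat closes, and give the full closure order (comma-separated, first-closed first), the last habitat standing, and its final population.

Closure order: Ironridge, Juniper, Ashgrove, Greywater
Last habitat: Cedarfen with 59 animals

Round 1: Ashgrove=13 Cedarfen=4 Greywater=3 Ironridge=20 Juniper=19 → close Ironridge (overflow 12)
  20÷4 = 5 each, +1 to first 0
Round 2: Ashgrove=18 Cedarfen=9 Greywater=8 Juniper=24 → close Juniper (overflow 10)
  24÷3 = 8 each, +1 to first 0
Round 3: Ashgrove=26 Cedarfen=17 Greywater=16 → close Ashgrove (overflow 16)
  26÷2 = 13 each, +1 to first 0
Round 4: Cedarfen=30 Greywater=29 → close Greywater (overflow 22)
  29÷1 = 29 each, +1 to first 0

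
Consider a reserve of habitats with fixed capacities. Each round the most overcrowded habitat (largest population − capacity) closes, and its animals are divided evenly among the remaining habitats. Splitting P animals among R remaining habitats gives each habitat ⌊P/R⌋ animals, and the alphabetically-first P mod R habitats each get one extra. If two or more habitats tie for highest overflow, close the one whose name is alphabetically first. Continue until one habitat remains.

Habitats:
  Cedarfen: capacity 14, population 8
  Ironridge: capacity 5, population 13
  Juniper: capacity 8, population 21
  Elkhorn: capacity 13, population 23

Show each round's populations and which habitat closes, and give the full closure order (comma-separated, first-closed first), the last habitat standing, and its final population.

Round 1: Cedarfen=8 Elkhorn=23 Ironridge=13 Juniper=21 → close Juniper (overflow 13)
  21÷3 = 7 each, +1 to first 0
Round 2: Cedarfen=15 Elkhorn=30 Ironridge=20 → close Elkhorn (overflow 17)
  30÷2 = 15 each, +1 to first 0
Round 3: Cedarfen=30 Ironridge=35 → close Ironridge (overflow 30)
  35÷1 = 35 each, +1 to first 0

Closure order: Juniper, Elkhorn, Ironridge
Last habitat: Cedarfen with 65 animals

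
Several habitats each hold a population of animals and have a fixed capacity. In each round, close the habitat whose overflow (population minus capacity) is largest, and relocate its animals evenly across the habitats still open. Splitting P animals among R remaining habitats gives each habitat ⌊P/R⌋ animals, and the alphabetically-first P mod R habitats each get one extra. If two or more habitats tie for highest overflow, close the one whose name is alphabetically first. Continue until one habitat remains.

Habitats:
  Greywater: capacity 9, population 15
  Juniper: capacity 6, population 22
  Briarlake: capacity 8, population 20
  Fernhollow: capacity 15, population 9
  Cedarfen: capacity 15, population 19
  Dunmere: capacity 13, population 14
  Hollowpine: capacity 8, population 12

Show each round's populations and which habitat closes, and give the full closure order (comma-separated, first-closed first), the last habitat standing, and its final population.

Round 1: Briarlake=20 Cedarfen=19 Dunmere=14 Fernhollow=9 Greywater=15 Hollowpine=12 Juniper=22 → close Juniper (overflow 16)
  22÷6 = 3 each, +1 to first 4
Round 2: Briarlake=24 Cedarfen=23 Dunmere=18 Fernhollow=13 Greywater=18 Hollowpine=15 → close Briarlake (overflow 16)
  24÷5 = 4 each, +1 to first 4
Round 3: Cedarfen=28 Dunmere=23 Fernhollow=18 Greywater=23 Hollowpine=19 → close Greywater (overflow 14)
  23÷4 = 5 each, +1 to first 3
Round 4: Cedarfen=34 Dunmere=29 Fernhollow=24 Hollowpine=24 → close Cedarfen (overflow 19)
  34÷3 = 11 each, +1 to first 1
Round 5: Dunmere=41 Fernhollow=35 Hollowpine=35 → close Dunmere (overflow 28)
  41÷2 = 20 each, +1 to first 1
Round 6: Fernhollow=56 Hollowpine=55 → close Hollowpine (overflow 47)
  55÷1 = 55 each, +1 to first 0

Closure order: Juniper, Briarlake, Greywater, Cedarfen, Dunmere, Hollowpine
Last habitat: Fernhollow with 111 animals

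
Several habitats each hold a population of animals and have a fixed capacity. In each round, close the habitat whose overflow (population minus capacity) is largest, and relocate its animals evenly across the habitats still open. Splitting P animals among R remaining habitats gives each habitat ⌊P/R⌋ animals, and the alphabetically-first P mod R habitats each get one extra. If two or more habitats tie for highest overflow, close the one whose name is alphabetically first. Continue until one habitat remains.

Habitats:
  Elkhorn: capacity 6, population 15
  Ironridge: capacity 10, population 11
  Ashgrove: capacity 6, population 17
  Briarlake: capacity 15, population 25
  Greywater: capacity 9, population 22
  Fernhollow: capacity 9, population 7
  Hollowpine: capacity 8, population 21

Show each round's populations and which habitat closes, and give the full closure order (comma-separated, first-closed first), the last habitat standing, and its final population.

Round 1: Ashgrove=17 Briarlake=25 Elkhorn=15 Fernhollow=7 Greywater=22 Hollowpine=21 Ironridge=11 → close Greywater (overflow 13)
  22÷6 = 3 each, +1 to first 4
Round 2: Ashgrove=21 Briarlake=29 Elkhorn=19 Fernhollow=11 Hollowpine=24 Ironridge=14 → close Hollowpine (overflow 16)
  24÷5 = 4 each, +1 to first 4
Round 3: Ashgrove=26 Briarlake=34 Elkhorn=24 Fernhollow=16 Ironridge=18 → close Ashgrove (overflow 20)
  26÷4 = 6 each, +1 to first 2
Round 4: Briarlake=41 Elkhorn=31 Fernhollow=22 Ironridge=24 → close Briarlake (overflow 26)
  41÷3 = 13 each, +1 to first 2
Round 5: Elkhorn=45 Fernhollow=36 Ironridge=37 → close Elkhorn (overflow 39)
  45÷2 = 22 each, +1 to first 1
Round 6: Fernhollow=59 Ironridge=59 → close Fernhollow (overflow 50)
  59÷1 = 59 each, +1 to first 0

Closure order: Greywater, Hollowpine, Ashgrove, Briarlake, Elkhorn, Fernhollow
Last habitat: Ironridge with 118 animals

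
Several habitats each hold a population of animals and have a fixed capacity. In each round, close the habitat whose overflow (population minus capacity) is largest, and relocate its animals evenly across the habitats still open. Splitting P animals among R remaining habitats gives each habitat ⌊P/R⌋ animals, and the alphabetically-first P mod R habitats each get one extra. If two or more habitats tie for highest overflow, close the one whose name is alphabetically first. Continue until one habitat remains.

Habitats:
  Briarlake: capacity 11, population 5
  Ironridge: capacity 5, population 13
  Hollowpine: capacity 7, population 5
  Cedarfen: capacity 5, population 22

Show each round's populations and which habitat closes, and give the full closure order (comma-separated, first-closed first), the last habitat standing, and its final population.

Closure order: Cedarfen, Ironridge, Hollowpine
Last habitat: Briarlake with 45 animals

Round 1: Briarlake=5 Cedarfen=22 Hollowpine=5 Ironridge=13 → close Cedarfen (overflow 17)
  22÷3 = 7 each, +1 to first 1
Round 2: Briarlake=13 Hollowpine=12 Ironridge=20 → close Ironridge (overflow 15)
  20÷2 = 10 each, +1 to first 0
Round 3: Briarlake=23 Hollowpine=22 → close Hollowpine (overflow 15)
  22÷1 = 22 each, +1 to first 0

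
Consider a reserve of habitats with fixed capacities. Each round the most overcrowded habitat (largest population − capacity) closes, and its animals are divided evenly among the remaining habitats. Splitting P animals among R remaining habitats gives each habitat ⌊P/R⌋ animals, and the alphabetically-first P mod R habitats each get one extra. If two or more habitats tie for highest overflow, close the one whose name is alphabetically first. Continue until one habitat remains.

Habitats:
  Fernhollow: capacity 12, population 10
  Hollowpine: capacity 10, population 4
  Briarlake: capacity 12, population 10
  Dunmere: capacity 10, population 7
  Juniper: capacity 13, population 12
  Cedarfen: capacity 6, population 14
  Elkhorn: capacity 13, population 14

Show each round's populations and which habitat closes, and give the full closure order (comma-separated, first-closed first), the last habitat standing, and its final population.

Round 1: Briarlake=10 Cedarfen=14 Dunmere=7 Elkhorn=14 Fernhollow=10 Hollowpine=4 Juniper=12 → close Cedarfen (overflow 8)
  14÷6 = 2 each, +1 to first 2
Round 2: Briarlake=13 Dunmere=10 Elkhorn=16 Fernhollow=12 Hollowpine=6 Juniper=14 → close Elkhorn (overflow 3)
  16÷5 = 3 each, +1 to first 1
Round 3: Briarlake=17 Dunmere=13 Fernhollow=15 Hollowpine=9 Juniper=17 → close Briarlake (overflow 5)
  17÷4 = 4 each, +1 to first 1
Round 4: Dunmere=18 Fernhollow=19 Hollowpine=13 Juniper=21 → close Dunmere (overflow 8)
  18÷3 = 6 each, +1 to first 0
Round 5: Fernhollow=25 Hollowpine=19 Juniper=27 → close Juniper (overflow 14)
  27÷2 = 13 each, +1 to first 1
Round 6: Fernhollow=39 Hollowpine=32 → close Fernhollow (overflow 27)
  39÷1 = 39 each, +1 to first 0

Closure order: Cedarfen, Elkhorn, Briarlake, Dunmere, Juniper, Fernhollow
Last habitat: Hollowpine with 71 animals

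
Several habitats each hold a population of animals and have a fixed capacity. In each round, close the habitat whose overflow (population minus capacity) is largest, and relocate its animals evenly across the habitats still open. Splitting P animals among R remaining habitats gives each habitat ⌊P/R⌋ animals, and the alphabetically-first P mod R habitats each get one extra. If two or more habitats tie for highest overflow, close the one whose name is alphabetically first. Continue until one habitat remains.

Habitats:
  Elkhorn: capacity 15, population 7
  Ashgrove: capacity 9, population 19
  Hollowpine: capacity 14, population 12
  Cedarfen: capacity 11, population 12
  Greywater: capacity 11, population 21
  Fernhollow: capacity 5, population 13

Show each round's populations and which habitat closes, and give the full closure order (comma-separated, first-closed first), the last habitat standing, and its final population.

Round 1: Ashgrove=19 Cedarfen=12 Elkhorn=7 Fernhollow=13 Greywater=21 Hollowpine=12 → close Ashgrove (overflow 10)
  19÷5 = 3 each, +1 to first 4
Round 2: Cedarfen=16 Elkhorn=11 Fernhollow=17 Greywater=25 Hollowpine=15 → close Greywater (overflow 14)
  25÷4 = 6 each, +1 to first 1
Round 3: Cedarfen=23 Elkhorn=17 Fernhollow=23 Hollowpine=21 → close Fernhollow (overflow 18)
  23÷3 = 7 each, +1 to first 2
Round 4: Cedarfen=31 Elkhorn=25 Hollowpine=28 → close Cedarfen (overflow 20)
  31÷2 = 15 each, +1 to first 1
Round 5: Elkhorn=41 Hollowpine=43 → close Hollowpine (overflow 29)
  43÷1 = 43 each, +1 to first 0

Closure order: Ashgrove, Greywater, Fernhollow, Cedarfen, Hollowpine
Last habitat: Elkhorn with 84 animals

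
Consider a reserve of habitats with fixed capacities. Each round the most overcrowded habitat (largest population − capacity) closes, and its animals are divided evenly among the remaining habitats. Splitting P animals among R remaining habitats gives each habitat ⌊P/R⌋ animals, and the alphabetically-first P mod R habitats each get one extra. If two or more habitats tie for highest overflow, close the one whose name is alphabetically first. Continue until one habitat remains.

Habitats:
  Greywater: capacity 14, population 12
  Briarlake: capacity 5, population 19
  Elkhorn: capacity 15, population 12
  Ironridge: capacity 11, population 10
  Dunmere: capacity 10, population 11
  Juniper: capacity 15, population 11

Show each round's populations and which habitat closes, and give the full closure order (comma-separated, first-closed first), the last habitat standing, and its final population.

Round 1: Briarlake=19 Dunmere=11 Elkhorn=12 Greywater=12 Ironridge=10 Juniper=11 → close Briarlake (overflow 14)
  19÷5 = 3 each, +1 to first 4
Round 2: Dunmere=15 Elkhorn=16 Greywater=16 Ironridge=14 Juniper=14 → close Dunmere (overflow 5)
  15÷4 = 3 each, +1 to first 3
Round 3: Elkhorn=20 Greywater=20 Ironridge=18 Juniper=17 → close Ironridge (overflow 7)
  18÷3 = 6 each, +1 to first 0
Round 4: Elkhorn=26 Greywater=26 Juniper=23 → close Greywater (overflow 12)
  26÷2 = 13 each, +1 to first 0
Round 5: Elkhorn=39 Juniper=36 → close Elkhorn (overflow 24)
  39÷1 = 39 each, +1 to first 0

Closure order: Briarlake, Dunmere, Ironridge, Greywater, Elkhorn
Last habitat: Juniper with 75 animals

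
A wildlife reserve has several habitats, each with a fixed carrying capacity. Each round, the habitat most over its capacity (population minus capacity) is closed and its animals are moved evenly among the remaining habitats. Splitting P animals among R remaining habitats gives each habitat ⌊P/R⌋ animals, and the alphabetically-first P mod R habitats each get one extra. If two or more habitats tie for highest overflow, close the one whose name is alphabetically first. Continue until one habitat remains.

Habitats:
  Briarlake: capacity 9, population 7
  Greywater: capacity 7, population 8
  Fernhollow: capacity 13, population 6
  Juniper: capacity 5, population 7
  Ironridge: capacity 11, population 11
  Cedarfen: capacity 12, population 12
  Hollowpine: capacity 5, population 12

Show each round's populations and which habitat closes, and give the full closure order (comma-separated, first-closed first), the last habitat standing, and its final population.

Closure order: Hollowpine, Juniper, Greywater, Cedarfen, Briarlake, Ironridge
Last habitat: Fernhollow with 63 animals

Round 1: Briarlake=7 Cedarfen=12 Fernhollow=6 Greywater=8 Hollowpine=12 Ironridge=11 Juniper=7 → close Hollowpine (overflow 7)
  12÷6 = 2 each, +1 to first 0
Round 2: Briarlake=9 Cedarfen=14 Fernhollow=8 Greywater=10 Ironridge=13 Juniper=9 → close Juniper (overflow 4)
  9÷5 = 1 each, +1 to first 4
Round 3: Briarlake=11 Cedarfen=16 Fernhollow=10 Greywater=12 Ironridge=14 → close Greywater (overflow 5)
  12÷4 = 3 each, +1 to first 0
Round 4: Briarlake=14 Cedarfen=19 Fernhollow=13 Ironridge=17 → close Cedarfen (overflow 7)
  19÷3 = 6 each, +1 to first 1
Round 5: Briarlake=21 Fernhollow=19 Ironridge=23 → close Briarlake (overflow 12)
  21÷2 = 10 each, +1 to first 1
Round 6: Fernhollow=30 Ironridge=33 → close Ironridge (overflow 22)
  33÷1 = 33 each, +1 to first 0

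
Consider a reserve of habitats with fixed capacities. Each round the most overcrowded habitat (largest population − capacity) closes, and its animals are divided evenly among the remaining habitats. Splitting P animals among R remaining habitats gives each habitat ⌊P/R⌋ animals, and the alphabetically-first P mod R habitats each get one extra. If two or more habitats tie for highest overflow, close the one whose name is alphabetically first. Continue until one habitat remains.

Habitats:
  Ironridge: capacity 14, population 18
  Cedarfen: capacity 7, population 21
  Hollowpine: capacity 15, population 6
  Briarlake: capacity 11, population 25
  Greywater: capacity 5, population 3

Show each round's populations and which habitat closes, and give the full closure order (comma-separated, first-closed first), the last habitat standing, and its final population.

Round 1: Briarlake=25 Cedarfen=21 Greywater=3 Hollowpine=6 Ironridge=18 → close Briarlake (overflow 14)
  25÷4 = 6 each, +1 to first 1
Round 2: Cedarfen=28 Greywater=9 Hollowpine=12 Ironridge=24 → close Cedarfen (overflow 21)
  28÷3 = 9 each, +1 to first 1
Round 3: Greywater=19 Hollowpine=21 Ironridge=33 → close Ironridge (overflow 19)
  33÷2 = 16 each, +1 to first 1
Round 4: Greywater=36 Hollowpine=37 → close Greywater (overflow 31)
  36÷1 = 36 each, +1 to first 0

Closure order: Briarlake, Cedarfen, Ironridge, Greywater
Last habitat: Hollowpine with 73 animals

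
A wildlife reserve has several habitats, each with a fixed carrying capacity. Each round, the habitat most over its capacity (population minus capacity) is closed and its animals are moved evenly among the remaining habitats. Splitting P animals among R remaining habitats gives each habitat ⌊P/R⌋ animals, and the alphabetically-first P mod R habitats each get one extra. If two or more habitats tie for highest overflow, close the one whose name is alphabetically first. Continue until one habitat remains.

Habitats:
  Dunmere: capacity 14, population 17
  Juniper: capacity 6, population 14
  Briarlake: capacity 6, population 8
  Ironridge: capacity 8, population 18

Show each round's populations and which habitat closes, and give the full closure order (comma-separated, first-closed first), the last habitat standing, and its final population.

Round 1: Briarlake=8 Dunmere=17 Ironridge=18 Juniper=14 → close Ironridge (overflow 10)
  18÷3 = 6 each, +1 to first 0
Round 2: Briarlake=14 Dunmere=23 Juniper=20 → close Juniper (overflow 14)
  20÷2 = 10 each, +1 to first 0
Round 3: Briarlake=24 Dunmere=33 → close Dunmere (overflow 19)
  33÷1 = 33 each, +1 to first 0

Closure order: Ironridge, Juniper, Dunmere
Last habitat: Briarlake with 57 animals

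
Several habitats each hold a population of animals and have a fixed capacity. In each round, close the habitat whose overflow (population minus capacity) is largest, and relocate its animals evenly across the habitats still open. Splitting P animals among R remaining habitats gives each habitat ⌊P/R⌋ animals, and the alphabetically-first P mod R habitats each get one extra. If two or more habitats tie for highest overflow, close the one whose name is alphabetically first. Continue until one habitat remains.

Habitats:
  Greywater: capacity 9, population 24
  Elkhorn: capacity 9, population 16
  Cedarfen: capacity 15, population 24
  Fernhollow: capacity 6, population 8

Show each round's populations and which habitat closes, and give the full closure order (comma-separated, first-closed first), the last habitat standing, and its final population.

Round 1: Cedarfen=24 Elkhorn=16 Fernhollow=8 Greywater=24 → close Greywater (overflow 15)
  24÷3 = 8 each, +1 to first 0
Round 2: Cedarfen=32 Elkhorn=24 Fernhollow=16 → close Cedarfen (overflow 17)
  32÷2 = 16 each, +1 to first 0
Round 3: Elkhorn=40 Fernhollow=32 → close Elkhorn (overflow 31)
  40÷1 = 40 each, +1 to first 0

Closure order: Greywater, Cedarfen, Elkhorn
Last habitat: Fernhollow with 72 animals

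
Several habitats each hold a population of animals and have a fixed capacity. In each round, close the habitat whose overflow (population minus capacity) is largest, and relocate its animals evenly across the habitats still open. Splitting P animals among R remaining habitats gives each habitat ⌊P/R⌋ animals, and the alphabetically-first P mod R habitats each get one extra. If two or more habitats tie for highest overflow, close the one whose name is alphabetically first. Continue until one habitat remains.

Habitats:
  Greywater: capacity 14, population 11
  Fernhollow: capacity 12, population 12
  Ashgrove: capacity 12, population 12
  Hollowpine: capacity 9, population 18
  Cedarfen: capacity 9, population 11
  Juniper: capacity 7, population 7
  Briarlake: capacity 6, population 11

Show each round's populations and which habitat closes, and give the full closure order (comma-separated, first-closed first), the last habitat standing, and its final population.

Closure order: Hollowpine, Briarlake, Cedarfen, Ashgrove, Fernhollow, Juniper
Last habitat: Greywater with 82 animals

Round 1: Ashgrove=12 Briarlake=11 Cedarfen=11 Fernhollow=12 Greywater=11 Hollowpine=18 Juniper=7 → close Hollowpine (overflow 9)
  18÷6 = 3 each, +1 to first 0
Round 2: Ashgrove=15 Briarlake=14 Cedarfen=14 Fernhollow=15 Greywater=14 Juniper=10 → close Briarlake (overflow 8)
  14÷5 = 2 each, +1 to first 4
Round 3: Ashgrove=18 Cedarfen=17 Fernhollow=18 Greywater=17 Juniper=12 → close Cedarfen (overflow 8)
  17÷4 = 4 each, +1 to first 1
Round 4: Ashgrove=23 Fernhollow=22 Greywater=21 Juniper=16 → close Ashgrove (overflow 11)
  23÷3 = 7 each, +1 to first 2
Round 5: Fernhollow=30 Greywater=29 Juniper=23 → close Fernhollow (overflow 18)
  30÷2 = 15 each, +1 to first 0
Round 6: Greywater=44 Juniper=38 → close Juniper (overflow 31)
  38÷1 = 38 each, +1 to first 0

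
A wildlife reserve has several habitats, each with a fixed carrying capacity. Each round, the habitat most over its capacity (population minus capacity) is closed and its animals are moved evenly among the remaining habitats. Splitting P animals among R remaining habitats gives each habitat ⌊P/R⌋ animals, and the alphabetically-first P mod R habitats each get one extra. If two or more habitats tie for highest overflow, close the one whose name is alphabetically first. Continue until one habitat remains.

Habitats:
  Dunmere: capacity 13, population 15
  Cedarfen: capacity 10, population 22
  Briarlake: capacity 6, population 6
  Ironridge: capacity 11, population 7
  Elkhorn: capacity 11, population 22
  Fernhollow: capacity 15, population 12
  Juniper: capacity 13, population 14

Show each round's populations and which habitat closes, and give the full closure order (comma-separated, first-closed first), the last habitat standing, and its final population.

Closure order: Cedarfen, Elkhorn, Dunmere, Briarlake, Juniper, Fernhollow
Last habitat: Ironridge with 98 animals

Round 1: Briarlake=6 Cedarfen=22 Dunmere=15 Elkhorn=22 Fernhollow=12 Ironridge=7 Juniper=14 → close Cedarfen (overflow 12)
  22÷6 = 3 each, +1 to first 4
Round 2: Briarlake=10 Dunmere=19 Elkhorn=26 Fernhollow=16 Ironridge=10 Juniper=17 → close Elkhorn (overflow 15)
  26÷5 = 5 each, +1 to first 1
Round 3: Briarlake=16 Dunmere=24 Fernhollow=21 Ironridge=15 Juniper=22 → close Dunmere (overflow 11)
  24÷4 = 6 each, +1 to first 0
Round 4: Briarlake=22 Fernhollow=27 Ironridge=21 Juniper=28 → close Briarlake (overflow 16)
  22÷3 = 7 each, +1 to first 1
Round 5: Fernhollow=35 Ironridge=28 Juniper=35 → close Juniper (overflow 22)
  35÷2 = 17 each, +1 to first 1
Round 6: Fernhollow=53 Ironridge=45 → close Fernhollow (overflow 38)
  53÷1 = 53 each, +1 to first 0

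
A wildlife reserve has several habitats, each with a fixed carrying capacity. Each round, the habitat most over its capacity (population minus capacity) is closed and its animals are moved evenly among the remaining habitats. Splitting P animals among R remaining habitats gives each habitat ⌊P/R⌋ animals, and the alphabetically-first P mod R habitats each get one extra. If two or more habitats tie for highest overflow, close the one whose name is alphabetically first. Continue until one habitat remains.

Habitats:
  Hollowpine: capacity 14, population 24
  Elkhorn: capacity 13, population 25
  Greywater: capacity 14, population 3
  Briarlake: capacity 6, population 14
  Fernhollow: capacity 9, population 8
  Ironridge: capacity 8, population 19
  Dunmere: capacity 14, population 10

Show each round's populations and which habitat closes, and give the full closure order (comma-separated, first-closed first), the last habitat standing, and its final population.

Round 1: Briarlake=14 Dunmere=10 Elkhorn=25 Fernhollow=8 Greywater=3 Hollowpine=24 Ironridge=19 → close Elkhorn (overflow 12)
  25÷6 = 4 each, +1 to first 1
Round 2: Briarlake=19 Dunmere=14 Fernhollow=12 Greywater=7 Hollowpine=28 Ironridge=23 → close Ironridge (overflow 15)
  23÷5 = 4 each, +1 to first 3
Round 3: Briarlake=24 Dunmere=19 Fernhollow=17 Greywater=11 Hollowpine=32 → close Briarlake (overflow 18)
  24÷4 = 6 each, +1 to first 0
Round 4: Dunmere=25 Fernhollow=23 Greywater=17 Hollowpine=38 → close Hollowpine (overflow 24)
  38÷3 = 12 each, +1 to first 2
Round 5: Dunmere=38 Fernhollow=36 Greywater=29 → close Fernhollow (overflow 27)
  36÷2 = 18 each, +1 to first 0
Round 6: Dunmere=56 Greywater=47 → close Dunmere (overflow 42)
  56÷1 = 56 each, +1 to first 0

Closure order: Elkhorn, Ironridge, Briarlake, Hollowpine, Fernhollow, Dunmere
Last habitat: Greywater with 103 animals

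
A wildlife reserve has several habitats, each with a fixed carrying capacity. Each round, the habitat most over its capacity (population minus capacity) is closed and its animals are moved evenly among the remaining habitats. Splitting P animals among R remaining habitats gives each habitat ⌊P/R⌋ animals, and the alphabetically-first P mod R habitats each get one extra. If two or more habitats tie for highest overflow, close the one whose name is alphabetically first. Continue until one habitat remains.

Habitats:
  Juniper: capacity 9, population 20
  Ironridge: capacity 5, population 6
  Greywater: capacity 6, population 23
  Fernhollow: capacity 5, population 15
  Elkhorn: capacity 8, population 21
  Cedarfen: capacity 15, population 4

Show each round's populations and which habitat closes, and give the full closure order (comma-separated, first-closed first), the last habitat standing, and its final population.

Round 1: Cedarfen=4 Elkhorn=21 Fernhollow=15 Greywater=23 Ironridge=6 Juniper=20 → close Greywater (overflow 17)
  23÷5 = 4 each, +1 to first 3
Round 2: Cedarfen=9 Elkhorn=26 Fernhollow=20 Ironridge=10 Juniper=24 → close Elkhorn (overflow 18)
  26÷4 = 6 each, +1 to first 2
Round 3: Cedarfen=16 Fernhollow=27 Ironridge=16 Juniper=30 → close Fernhollow (overflow 22)
  27÷3 = 9 each, +1 to first 0
Round 4: Cedarfen=25 Ironridge=25 Juniper=39 → close Juniper (overflow 30)
  39÷2 = 19 each, +1 to first 1
Round 5: Cedarfen=45 Ironridge=44 → close Ironridge (overflow 39)
  44÷1 = 44 each, +1 to first 0

Closure order: Greywater, Elkhorn, Fernhollow, Juniper, Ironridge
Last habitat: Cedarfen with 89 animals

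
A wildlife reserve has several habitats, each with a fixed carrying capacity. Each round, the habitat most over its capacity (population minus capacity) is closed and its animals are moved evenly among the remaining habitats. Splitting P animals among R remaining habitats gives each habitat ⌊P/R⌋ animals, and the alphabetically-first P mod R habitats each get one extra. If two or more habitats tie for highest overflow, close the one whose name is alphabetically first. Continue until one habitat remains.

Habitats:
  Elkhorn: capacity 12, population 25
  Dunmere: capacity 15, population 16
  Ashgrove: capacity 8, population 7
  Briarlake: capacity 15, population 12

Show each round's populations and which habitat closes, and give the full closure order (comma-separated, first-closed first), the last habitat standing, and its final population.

Round 1: Ashgrove=7 Briarlake=12 Dunmere=16 Elkhorn=25 → close Elkhorn (overflow 13)
  25÷3 = 8 each, +1 to first 1
Round 2: Ashgrove=16 Briarlake=20 Dunmere=24 → close Dunmere (overflow 9)
  24÷2 = 12 each, +1 to first 0
Round 3: Ashgrove=28 Briarlake=32 → close Ashgrove (overflow 20)
  28÷1 = 28 each, +1 to first 0

Closure order: Elkhorn, Dunmere, Ashgrove
Last habitat: Briarlake with 60 animals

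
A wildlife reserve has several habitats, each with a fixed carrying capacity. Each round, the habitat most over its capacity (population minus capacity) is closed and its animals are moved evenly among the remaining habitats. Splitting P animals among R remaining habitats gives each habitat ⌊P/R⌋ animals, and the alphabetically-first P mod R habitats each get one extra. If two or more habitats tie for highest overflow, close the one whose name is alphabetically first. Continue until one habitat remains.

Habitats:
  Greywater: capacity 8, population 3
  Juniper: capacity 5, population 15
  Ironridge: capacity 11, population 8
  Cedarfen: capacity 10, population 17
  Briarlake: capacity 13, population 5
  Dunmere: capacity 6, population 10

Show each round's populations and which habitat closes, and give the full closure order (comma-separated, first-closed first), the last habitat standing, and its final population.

Closure order: Juniper, Cedarfen, Dunmere, Ironridge, Greywater
Last habitat: Briarlake with 58 animals

Round 1: Briarlake=5 Cedarfen=17 Dunmere=10 Greywater=3 Ironridge=8 Juniper=15 → close Juniper (overflow 10)
  15÷5 = 3 each, +1 to first 0
Round 2: Briarlake=8 Cedarfen=20 Dunmere=13 Greywater=6 Ironridge=11 → close Cedarfen (overflow 10)
  20÷4 = 5 each, +1 to first 0
Round 3: Briarlake=13 Dunmere=18 Greywater=11 Ironridge=16 → close Dunmere (overflow 12)
  18÷3 = 6 each, +1 to first 0
Round 4: Briarlake=19 Greywater=17 Ironridge=22 → close Ironridge (overflow 11)
  22÷2 = 11 each, +1 to first 0
Round 5: Briarlake=30 Greywater=28 → close Greywater (overflow 20)
  28÷1 = 28 each, +1 to first 0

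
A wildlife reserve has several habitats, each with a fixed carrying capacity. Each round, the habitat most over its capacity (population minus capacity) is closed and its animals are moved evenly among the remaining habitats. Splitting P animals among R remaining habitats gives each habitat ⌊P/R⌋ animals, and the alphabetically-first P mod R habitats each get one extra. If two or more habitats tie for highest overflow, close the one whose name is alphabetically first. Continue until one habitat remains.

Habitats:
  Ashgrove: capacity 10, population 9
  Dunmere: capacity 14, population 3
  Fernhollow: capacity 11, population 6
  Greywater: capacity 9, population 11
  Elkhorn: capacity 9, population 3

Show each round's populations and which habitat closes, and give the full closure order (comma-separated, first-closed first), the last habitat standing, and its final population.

Closure order: Greywater, Ashgrove, Elkhorn, Fernhollow
Last habitat: Dunmere with 32 animals

Round 1: Ashgrove=9 Dunmere=3 Elkhorn=3 Fernhollow=6 Greywater=11 → close Greywater (overflow 2)
  11÷4 = 2 each, +1 to first 3
Round 2: Ashgrove=12 Dunmere=6 Elkhorn=6 Fernhollow=8 → close Ashgrove (overflow 2)
  12÷3 = 4 each, +1 to first 0
Round 3: Dunmere=10 Elkhorn=10 Fernhollow=12 → close Elkhorn (overflow 1)
  10÷2 = 5 each, +1 to first 0
Round 4: Dunmere=15 Fernhollow=17 → close Fernhollow (overflow 6)
  17÷1 = 17 each, +1 to first 0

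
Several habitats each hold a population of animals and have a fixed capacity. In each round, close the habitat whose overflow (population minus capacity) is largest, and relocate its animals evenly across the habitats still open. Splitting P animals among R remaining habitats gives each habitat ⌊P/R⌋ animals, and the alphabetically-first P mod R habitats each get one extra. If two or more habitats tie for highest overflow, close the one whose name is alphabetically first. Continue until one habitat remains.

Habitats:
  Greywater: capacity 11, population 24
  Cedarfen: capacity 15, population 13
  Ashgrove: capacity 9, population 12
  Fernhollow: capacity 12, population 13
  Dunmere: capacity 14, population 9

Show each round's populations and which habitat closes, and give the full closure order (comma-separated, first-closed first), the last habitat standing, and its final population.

Round 1: Ashgrove=12 Cedarfen=13 Dunmere=9 Fernhollow=13 Greywater=24 → close Greywater (overflow 13)
  24÷4 = 6 each, +1 to first 0
Round 2: Ashgrove=18 Cedarfen=19 Dunmere=15 Fernhollow=19 → close Ashgrove (overflow 9)
  18÷3 = 6 each, +1 to first 0
Round 3: Cedarfen=25 Dunmere=21 Fernhollow=25 → close Fernhollow (overflow 13)
  25÷2 = 12 each, +1 to first 1
Round 4: Cedarfen=38 Dunmere=33 → close Cedarfen (overflow 23)
  38÷1 = 38 each, +1 to first 0

Closure order: Greywater, Ashgrove, Fernhollow, Cedarfen
Last habitat: Dunmere with 71 animals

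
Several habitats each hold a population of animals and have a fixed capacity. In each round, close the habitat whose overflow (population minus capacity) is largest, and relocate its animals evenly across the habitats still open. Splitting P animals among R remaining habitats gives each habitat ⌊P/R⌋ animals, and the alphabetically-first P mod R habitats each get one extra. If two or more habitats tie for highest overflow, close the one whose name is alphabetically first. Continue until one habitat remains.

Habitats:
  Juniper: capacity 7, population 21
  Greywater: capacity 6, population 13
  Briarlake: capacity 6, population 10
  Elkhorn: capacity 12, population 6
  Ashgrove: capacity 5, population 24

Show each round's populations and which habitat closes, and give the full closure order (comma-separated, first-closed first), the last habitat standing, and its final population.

Closure order: Ashgrove, Juniper, Greywater, Briarlake
Last habitat: Elkhorn with 74 animals

Round 1: Ashgrove=24 Briarlake=10 Elkhorn=6 Greywater=13 Juniper=21 → close Ashgrove (overflow 19)
  24÷4 = 6 each, +1 to first 0
Round 2: Briarlake=16 Elkhorn=12 Greywater=19 Juniper=27 → close Juniper (overflow 20)
  27÷3 = 9 each, +1 to first 0
Round 3: Briarlake=25 Elkhorn=21 Greywater=28 → close Greywater (overflow 22)
  28÷2 = 14 each, +1 to first 0
Round 4: Briarlake=39 Elkhorn=35 → close Briarlake (overflow 33)
  39÷1 = 39 each, +1 to first 0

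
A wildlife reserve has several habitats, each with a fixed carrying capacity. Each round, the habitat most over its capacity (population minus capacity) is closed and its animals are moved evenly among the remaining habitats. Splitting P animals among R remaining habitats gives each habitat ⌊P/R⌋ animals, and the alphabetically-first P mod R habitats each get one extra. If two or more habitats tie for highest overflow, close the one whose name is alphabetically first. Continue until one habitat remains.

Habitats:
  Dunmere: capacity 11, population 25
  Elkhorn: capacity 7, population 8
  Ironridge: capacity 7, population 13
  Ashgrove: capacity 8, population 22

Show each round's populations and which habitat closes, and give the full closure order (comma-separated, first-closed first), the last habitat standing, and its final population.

Closure order: Ashgrove, Dunmere, Ironridge
Last habitat: Elkhorn with 68 animals

Round 1: Ashgrove=22 Dunmere=25 Elkhorn=8 Ironridge=13 → close Ashgrove (overflow 14)
  22÷3 = 7 each, +1 to first 1
Round 2: Dunmere=33 Elkhorn=15 Ironridge=20 → close Dunmere (overflow 22)
  33÷2 = 16 each, +1 to first 1
Round 3: Elkhorn=32 Ironridge=36 → close Ironridge (overflow 29)
  36÷1 = 36 each, +1 to first 0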